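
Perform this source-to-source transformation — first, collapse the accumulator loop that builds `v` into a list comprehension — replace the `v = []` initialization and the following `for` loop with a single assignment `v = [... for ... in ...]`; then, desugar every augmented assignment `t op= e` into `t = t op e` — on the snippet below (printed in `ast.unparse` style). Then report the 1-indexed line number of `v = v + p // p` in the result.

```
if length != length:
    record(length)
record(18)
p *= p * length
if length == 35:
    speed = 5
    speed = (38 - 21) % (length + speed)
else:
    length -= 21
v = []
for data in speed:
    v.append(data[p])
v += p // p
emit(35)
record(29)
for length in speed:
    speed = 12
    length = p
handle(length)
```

Transformed code:
if length != length:
    record(length)
record(18)
p = p * (p * length)
if length == 35:
    speed = 5
    speed = (38 - 21) % (length + speed)
else:
    length = length - 21
v = [data[p] for data in speed]
v = v + p // p
emit(35)
record(29)
for length in speed:
    speed = 12
    length = p
handle(length)

11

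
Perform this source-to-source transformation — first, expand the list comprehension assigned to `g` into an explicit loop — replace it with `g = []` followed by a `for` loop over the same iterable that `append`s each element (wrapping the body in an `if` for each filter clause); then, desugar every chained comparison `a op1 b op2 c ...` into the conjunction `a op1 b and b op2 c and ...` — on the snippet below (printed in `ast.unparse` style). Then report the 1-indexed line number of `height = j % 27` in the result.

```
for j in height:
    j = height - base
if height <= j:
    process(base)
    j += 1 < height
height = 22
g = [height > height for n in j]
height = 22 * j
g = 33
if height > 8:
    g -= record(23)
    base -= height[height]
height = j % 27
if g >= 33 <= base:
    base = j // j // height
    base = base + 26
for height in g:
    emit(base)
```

Transformed code:
for j in height:
    j = height - base
if height <= j:
    process(base)
    j += 1 < height
height = 22
g = []
for n in j:
    g.append(height > height)
height = 22 * j
g = 33
if height > 8:
    g -= record(23)
    base -= height[height]
height = j % 27
if g >= 33 and 33 <= base:
    base = j // j // height
    base = base + 26
for height in g:
    emit(base)

15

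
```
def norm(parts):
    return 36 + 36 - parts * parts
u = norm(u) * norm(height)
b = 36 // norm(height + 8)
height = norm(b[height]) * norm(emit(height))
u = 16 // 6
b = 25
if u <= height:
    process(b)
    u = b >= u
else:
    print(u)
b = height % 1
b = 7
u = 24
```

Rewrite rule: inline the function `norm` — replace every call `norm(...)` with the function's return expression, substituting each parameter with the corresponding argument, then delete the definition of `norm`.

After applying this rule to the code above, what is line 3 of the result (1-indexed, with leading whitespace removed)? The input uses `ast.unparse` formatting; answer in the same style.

Transformed code:
u = (36 + 36 - u * u) * (36 + 36 - height * height)
b = 36 // (36 + 36 - (height + 8) * (height + 8))
height = (36 + 36 - b[height] * b[height]) * (36 + 36 - emit(height) * emit(height))
u = 16 // 6
b = 25
if u <= height:
    process(b)
    u = b >= u
else:
    print(u)
b = height % 1
b = 7
u = 24

height = (36 + 36 - b[height] * b[height]) * (36 + 36 - emit(height) * emit(height))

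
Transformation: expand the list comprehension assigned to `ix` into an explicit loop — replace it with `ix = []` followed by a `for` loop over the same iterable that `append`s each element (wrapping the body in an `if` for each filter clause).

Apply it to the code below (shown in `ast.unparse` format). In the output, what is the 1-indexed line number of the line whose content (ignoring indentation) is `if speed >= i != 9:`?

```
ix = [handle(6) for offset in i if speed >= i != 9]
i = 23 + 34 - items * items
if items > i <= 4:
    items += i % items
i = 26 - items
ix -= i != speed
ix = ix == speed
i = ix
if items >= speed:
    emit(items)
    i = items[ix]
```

3

Transformed code:
ix = []
for offset in i:
    if speed >= i != 9:
        ix.append(handle(6))
i = 23 + 34 - items * items
if items > i <= 4:
    items += i % items
i = 26 - items
ix -= i != speed
ix = ix == speed
i = ix
if items >= speed:
    emit(items)
    i = items[ix]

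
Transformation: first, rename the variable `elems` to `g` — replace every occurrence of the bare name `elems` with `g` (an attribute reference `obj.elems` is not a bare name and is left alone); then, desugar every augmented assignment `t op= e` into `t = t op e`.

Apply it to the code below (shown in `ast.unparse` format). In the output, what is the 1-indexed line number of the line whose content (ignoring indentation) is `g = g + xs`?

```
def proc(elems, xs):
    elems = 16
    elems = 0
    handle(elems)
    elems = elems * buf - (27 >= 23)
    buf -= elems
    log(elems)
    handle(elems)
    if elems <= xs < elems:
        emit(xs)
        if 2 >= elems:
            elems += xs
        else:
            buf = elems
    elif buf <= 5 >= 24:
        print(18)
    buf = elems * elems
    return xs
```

12

Transformed code:
def proc(g, xs):
    g = 16
    g = 0
    handle(g)
    g = g * buf - (27 >= 23)
    buf = buf - g
    log(g)
    handle(g)
    if g <= xs < g:
        emit(xs)
        if 2 >= g:
            g = g + xs
        else:
            buf = g
    elif buf <= 5 >= 24:
        print(18)
    buf = g * g
    return xs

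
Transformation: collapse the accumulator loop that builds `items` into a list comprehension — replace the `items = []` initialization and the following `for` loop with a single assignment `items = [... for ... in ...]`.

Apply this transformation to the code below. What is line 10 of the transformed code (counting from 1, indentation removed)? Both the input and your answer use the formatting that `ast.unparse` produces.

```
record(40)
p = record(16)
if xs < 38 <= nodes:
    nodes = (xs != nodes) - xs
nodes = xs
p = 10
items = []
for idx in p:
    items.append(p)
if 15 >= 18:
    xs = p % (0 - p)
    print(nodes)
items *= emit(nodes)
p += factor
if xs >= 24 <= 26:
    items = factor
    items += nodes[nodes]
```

print(nodes)

Transformed code:
record(40)
p = record(16)
if xs < 38 <= nodes:
    nodes = (xs != nodes) - xs
nodes = xs
p = 10
items = [p for idx in p]
if 15 >= 18:
    xs = p % (0 - p)
    print(nodes)
items *= emit(nodes)
p += factor
if xs >= 24 <= 26:
    items = factor
    items += nodes[nodes]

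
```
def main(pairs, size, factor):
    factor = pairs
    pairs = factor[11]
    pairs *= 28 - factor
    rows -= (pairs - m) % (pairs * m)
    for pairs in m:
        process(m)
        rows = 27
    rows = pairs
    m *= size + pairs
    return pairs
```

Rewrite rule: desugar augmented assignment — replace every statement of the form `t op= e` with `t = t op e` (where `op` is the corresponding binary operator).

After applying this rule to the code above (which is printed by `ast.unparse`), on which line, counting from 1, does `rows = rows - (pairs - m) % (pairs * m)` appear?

5

Transformed code:
def main(pairs, size, factor):
    factor = pairs
    pairs = factor[11]
    pairs = pairs * (28 - factor)
    rows = rows - (pairs - m) % (pairs * m)
    for pairs in m:
        process(m)
        rows = 27
    rows = pairs
    m = m * (size + pairs)
    return pairs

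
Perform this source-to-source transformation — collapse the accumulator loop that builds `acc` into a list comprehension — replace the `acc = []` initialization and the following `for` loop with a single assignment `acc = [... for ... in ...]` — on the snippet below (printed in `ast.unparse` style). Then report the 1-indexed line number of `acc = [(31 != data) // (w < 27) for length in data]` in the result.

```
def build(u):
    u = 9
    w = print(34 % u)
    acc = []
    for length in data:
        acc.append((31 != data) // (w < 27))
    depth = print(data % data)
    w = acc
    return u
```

4

Transformed code:
def build(u):
    u = 9
    w = print(34 % u)
    acc = [(31 != data) // (w < 27) for length in data]
    depth = print(data % data)
    w = acc
    return u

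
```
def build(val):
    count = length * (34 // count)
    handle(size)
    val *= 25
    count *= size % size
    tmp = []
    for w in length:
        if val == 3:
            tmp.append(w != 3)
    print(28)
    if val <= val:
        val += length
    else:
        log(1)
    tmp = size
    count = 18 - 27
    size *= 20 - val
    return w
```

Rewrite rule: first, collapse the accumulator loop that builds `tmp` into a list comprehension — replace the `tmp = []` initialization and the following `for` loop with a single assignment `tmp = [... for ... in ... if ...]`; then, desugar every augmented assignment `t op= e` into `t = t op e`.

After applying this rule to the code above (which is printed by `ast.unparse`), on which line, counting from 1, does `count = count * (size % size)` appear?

Transformed code:
def build(val):
    count = length * (34 // count)
    handle(size)
    val = val * 25
    count = count * (size % size)
    tmp = [w != 3 for w in length if val == 3]
    print(28)
    if val <= val:
        val = val + length
    else:
        log(1)
    tmp = size
    count = 18 - 27
    size = size * (20 - val)
    return w

5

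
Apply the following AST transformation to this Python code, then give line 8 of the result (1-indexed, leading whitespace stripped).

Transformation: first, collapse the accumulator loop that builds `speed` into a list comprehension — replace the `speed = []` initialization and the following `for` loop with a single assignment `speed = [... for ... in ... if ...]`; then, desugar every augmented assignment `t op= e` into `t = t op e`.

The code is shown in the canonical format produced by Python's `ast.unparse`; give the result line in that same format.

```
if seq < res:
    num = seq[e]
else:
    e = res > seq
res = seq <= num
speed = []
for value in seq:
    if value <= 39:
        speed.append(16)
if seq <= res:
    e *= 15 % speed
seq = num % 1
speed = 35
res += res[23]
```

e = e * (15 % speed)

Transformed code:
if seq < res:
    num = seq[e]
else:
    e = res > seq
res = seq <= num
speed = [16 for value in seq if value <= 39]
if seq <= res:
    e = e * (15 % speed)
seq = num % 1
speed = 35
res = res + res[23]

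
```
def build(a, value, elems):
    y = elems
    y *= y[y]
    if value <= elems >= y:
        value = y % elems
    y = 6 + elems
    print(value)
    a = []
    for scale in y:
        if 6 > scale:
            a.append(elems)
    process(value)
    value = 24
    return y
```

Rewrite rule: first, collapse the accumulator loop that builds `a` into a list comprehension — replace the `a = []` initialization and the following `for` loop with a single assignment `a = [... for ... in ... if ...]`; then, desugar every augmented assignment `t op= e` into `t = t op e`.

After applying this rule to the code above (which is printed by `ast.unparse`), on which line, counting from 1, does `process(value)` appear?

Transformed code:
def build(a, value, elems):
    y = elems
    y = y * y[y]
    if value <= elems >= y:
        value = y % elems
    y = 6 + elems
    print(value)
    a = [elems for scale in y if 6 > scale]
    process(value)
    value = 24
    return y

9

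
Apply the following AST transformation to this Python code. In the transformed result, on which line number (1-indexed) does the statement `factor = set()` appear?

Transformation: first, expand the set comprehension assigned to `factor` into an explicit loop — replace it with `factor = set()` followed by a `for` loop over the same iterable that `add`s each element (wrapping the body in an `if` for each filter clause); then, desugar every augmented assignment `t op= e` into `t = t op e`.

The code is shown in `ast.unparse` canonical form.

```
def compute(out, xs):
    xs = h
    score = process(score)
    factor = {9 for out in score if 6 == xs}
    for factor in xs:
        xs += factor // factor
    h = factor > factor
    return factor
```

4

Transformed code:
def compute(out, xs):
    xs = h
    score = process(score)
    factor = set()
    for out in score:
        if 6 == xs:
            factor.add(9)
    for factor in xs:
        xs = xs + factor // factor
    h = factor > factor
    return factor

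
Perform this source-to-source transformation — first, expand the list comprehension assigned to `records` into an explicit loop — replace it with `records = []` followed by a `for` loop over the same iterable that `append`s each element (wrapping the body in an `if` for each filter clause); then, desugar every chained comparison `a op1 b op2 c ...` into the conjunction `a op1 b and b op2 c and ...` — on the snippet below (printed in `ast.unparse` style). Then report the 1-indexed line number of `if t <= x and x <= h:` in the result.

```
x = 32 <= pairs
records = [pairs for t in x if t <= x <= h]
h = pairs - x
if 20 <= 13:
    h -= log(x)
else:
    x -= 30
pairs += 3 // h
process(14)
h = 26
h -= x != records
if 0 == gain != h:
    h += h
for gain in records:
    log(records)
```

4

Transformed code:
x = 32 <= pairs
records = []
for t in x:
    if t <= x and x <= h:
        records.append(pairs)
h = pairs - x
if 20 <= 13:
    h -= log(x)
else:
    x -= 30
pairs += 3 // h
process(14)
h = 26
h -= x != records
if 0 == gain and gain != h:
    h += h
for gain in records:
    log(records)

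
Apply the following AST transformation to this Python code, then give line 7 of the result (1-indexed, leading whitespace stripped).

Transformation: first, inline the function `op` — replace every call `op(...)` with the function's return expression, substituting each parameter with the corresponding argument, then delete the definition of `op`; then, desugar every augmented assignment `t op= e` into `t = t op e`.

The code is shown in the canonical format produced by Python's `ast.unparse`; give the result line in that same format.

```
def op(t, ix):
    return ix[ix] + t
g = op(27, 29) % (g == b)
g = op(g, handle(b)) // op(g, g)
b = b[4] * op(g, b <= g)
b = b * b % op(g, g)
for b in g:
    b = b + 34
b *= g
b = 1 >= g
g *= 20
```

b = b * g

Transformed code:
g = (29[29] + 27) % (g == b)
g = (handle(b)[handle(b)] + g) // (g[g] + g)
b = b[4] * ((b <= g)[b <= g] + g)
b = b * b % (g[g] + g)
for b in g:
    b = b + 34
b = b * g
b = 1 >= g
g = g * 20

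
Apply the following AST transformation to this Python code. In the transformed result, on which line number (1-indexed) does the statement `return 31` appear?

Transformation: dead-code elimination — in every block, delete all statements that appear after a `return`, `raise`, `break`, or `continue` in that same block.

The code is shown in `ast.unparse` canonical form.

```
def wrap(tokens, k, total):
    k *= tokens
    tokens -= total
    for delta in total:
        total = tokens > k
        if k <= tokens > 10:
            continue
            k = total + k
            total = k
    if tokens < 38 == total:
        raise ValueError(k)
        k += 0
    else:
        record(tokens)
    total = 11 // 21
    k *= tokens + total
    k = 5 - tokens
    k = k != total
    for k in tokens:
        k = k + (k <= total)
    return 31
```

18

Transformed code:
def wrap(tokens, k, total):
    k *= tokens
    tokens -= total
    for delta in total:
        total = tokens > k
        if k <= tokens > 10:
            continue
    if tokens < 38 == total:
        raise ValueError(k)
    else:
        record(tokens)
    total = 11 // 21
    k *= tokens + total
    k = 5 - tokens
    k = k != total
    for k in tokens:
        k = k + (k <= total)
    return 31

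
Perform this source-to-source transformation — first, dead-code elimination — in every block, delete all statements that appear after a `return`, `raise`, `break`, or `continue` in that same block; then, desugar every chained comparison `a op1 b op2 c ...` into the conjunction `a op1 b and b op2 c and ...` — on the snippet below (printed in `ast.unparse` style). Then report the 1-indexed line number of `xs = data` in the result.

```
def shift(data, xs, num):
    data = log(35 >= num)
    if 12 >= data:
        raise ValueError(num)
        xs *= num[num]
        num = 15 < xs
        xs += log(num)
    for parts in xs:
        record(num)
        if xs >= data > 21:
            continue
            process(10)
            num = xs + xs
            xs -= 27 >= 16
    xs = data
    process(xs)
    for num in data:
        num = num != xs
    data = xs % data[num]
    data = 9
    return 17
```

Transformed code:
def shift(data, xs, num):
    data = log(35 >= num)
    if 12 >= data:
        raise ValueError(num)
    for parts in xs:
        record(num)
        if xs >= data and data > 21:
            continue
    xs = data
    process(xs)
    for num in data:
        num = num != xs
    data = xs % data[num]
    data = 9
    return 17

9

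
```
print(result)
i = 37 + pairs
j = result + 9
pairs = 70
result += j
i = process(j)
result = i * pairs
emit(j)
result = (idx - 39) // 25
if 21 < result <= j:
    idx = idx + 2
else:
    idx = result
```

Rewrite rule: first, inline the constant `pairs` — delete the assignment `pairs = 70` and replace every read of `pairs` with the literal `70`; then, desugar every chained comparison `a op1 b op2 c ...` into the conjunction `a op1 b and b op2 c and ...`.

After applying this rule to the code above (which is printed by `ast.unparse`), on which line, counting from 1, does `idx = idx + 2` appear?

Transformed code:
print(result)
i = 37 + 70
j = result + 9
result += j
i = process(j)
result = i * 70
emit(j)
result = (idx - 39) // 25
if 21 < result and result <= j:
    idx = idx + 2
else:
    idx = result

10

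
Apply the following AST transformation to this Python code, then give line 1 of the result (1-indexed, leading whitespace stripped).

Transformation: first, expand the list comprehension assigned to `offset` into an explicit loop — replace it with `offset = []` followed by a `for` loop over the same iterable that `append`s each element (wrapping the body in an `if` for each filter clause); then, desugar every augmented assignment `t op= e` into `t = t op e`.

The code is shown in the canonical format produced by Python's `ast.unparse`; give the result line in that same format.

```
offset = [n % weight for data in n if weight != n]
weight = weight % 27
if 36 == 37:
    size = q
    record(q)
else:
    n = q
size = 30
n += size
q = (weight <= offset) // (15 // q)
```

offset = []

Transformed code:
offset = []
for data in n:
    if weight != n:
        offset.append(n % weight)
weight = weight % 27
if 36 == 37:
    size = q
    record(q)
else:
    n = q
size = 30
n = n + size
q = (weight <= offset) // (15 // q)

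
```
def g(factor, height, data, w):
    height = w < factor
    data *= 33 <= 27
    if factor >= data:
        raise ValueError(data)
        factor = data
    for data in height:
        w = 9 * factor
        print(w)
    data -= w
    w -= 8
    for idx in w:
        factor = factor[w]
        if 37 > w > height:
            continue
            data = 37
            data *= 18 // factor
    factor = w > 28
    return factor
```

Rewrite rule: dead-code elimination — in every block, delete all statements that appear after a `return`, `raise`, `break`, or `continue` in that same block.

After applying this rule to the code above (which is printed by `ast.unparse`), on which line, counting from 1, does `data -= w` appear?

Transformed code:
def g(factor, height, data, w):
    height = w < factor
    data *= 33 <= 27
    if factor >= data:
        raise ValueError(data)
    for data in height:
        w = 9 * factor
        print(w)
    data -= w
    w -= 8
    for idx in w:
        factor = factor[w]
        if 37 > w > height:
            continue
    factor = w > 28
    return factor

9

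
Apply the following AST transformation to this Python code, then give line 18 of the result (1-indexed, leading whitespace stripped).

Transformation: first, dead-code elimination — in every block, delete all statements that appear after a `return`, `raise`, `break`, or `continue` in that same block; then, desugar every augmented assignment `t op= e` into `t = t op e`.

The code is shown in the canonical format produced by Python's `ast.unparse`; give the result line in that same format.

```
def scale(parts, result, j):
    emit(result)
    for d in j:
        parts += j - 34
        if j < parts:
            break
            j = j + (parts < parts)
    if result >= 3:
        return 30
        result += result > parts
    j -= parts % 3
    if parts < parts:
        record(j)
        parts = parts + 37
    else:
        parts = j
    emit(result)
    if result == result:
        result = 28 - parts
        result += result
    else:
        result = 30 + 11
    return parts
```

Transformed code:
def scale(parts, result, j):
    emit(result)
    for d in j:
        parts = parts + (j - 34)
        if j < parts:
            break
    if result >= 3:
        return 30
    j = j - parts % 3
    if parts < parts:
        record(j)
        parts = parts + 37
    else:
        parts = j
    emit(result)
    if result == result:
        result = 28 - parts
        result = result + result
    else:
        result = 30 + 11
    return parts

result = result + result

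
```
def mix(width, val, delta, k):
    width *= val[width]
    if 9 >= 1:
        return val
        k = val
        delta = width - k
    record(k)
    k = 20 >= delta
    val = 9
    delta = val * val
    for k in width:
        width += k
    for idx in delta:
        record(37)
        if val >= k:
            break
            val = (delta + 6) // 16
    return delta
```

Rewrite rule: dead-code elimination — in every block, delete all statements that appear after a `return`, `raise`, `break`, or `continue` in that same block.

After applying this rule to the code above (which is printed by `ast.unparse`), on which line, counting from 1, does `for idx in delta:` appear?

11

Transformed code:
def mix(width, val, delta, k):
    width *= val[width]
    if 9 >= 1:
        return val
    record(k)
    k = 20 >= delta
    val = 9
    delta = val * val
    for k in width:
        width += k
    for idx in delta:
        record(37)
        if val >= k:
            break
    return delta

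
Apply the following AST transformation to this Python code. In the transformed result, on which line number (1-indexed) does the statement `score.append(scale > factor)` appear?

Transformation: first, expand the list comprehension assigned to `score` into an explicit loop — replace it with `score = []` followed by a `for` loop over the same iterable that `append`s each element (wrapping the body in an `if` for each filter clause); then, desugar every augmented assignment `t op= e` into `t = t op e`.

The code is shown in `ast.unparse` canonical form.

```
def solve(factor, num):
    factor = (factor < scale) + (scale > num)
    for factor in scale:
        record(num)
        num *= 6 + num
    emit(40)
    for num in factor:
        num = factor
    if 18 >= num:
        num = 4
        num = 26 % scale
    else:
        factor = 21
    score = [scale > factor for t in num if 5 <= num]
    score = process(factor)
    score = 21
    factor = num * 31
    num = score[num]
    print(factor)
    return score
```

Transformed code:
def solve(factor, num):
    factor = (factor < scale) + (scale > num)
    for factor in scale:
        record(num)
        num = num * (6 + num)
    emit(40)
    for num in factor:
        num = factor
    if 18 >= num:
        num = 4
        num = 26 % scale
    else:
        factor = 21
    score = []
    for t in num:
        if 5 <= num:
            score.append(scale > factor)
    score = process(factor)
    score = 21
    factor = num * 31
    num = score[num]
    print(factor)
    return score

17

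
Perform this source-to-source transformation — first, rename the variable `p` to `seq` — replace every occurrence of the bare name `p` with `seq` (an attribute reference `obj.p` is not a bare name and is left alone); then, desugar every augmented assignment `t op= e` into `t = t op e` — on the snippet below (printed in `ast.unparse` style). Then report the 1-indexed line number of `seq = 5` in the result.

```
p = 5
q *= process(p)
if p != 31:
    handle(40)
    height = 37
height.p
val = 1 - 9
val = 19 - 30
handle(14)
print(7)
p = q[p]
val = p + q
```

Transformed code:
seq = 5
q = q * process(seq)
if seq != 31:
    handle(40)
    height = 37
height.p
val = 1 - 9
val = 19 - 30
handle(14)
print(7)
seq = q[seq]
val = seq + q

1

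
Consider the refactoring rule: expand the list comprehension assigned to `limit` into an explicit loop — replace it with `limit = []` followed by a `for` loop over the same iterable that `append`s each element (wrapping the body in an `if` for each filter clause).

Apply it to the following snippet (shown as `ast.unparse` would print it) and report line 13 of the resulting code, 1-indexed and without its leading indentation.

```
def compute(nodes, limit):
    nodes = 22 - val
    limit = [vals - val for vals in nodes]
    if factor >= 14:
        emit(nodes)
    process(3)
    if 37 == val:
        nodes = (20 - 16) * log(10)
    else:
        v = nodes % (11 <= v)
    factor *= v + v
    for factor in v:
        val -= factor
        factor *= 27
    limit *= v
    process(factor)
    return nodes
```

factor *= v + v

Transformed code:
def compute(nodes, limit):
    nodes = 22 - val
    limit = []
    for vals in nodes:
        limit.append(vals - val)
    if factor >= 14:
        emit(nodes)
    process(3)
    if 37 == val:
        nodes = (20 - 16) * log(10)
    else:
        v = nodes % (11 <= v)
    factor *= v + v
    for factor in v:
        val -= factor
        factor *= 27
    limit *= v
    process(factor)
    return nodes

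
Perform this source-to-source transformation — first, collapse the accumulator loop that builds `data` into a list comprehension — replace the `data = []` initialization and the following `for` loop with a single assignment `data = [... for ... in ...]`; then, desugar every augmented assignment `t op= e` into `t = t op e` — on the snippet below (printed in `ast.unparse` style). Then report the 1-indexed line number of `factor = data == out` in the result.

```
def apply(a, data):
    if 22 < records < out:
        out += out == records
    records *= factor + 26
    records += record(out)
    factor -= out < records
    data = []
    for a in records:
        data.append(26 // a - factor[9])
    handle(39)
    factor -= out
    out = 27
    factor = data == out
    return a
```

11

Transformed code:
def apply(a, data):
    if 22 < records < out:
        out = out + (out == records)
    records = records * (factor + 26)
    records = records + record(out)
    factor = factor - (out < records)
    data = [26 // a - factor[9] for a in records]
    handle(39)
    factor = factor - out
    out = 27
    factor = data == out
    return a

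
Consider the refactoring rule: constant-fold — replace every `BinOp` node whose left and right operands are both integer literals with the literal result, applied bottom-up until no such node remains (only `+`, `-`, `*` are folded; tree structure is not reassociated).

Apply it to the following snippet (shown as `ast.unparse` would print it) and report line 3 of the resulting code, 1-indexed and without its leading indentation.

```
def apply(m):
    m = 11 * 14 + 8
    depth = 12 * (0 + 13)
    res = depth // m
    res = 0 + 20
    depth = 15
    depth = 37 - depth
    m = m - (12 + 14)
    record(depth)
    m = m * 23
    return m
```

depth = 156

Transformed code:
def apply(m):
    m = 162
    depth = 156
    res = depth // m
    res = 20
    depth = 15
    depth = 37 - depth
    m = m - 26
    record(depth)
    m = m * 23
    return m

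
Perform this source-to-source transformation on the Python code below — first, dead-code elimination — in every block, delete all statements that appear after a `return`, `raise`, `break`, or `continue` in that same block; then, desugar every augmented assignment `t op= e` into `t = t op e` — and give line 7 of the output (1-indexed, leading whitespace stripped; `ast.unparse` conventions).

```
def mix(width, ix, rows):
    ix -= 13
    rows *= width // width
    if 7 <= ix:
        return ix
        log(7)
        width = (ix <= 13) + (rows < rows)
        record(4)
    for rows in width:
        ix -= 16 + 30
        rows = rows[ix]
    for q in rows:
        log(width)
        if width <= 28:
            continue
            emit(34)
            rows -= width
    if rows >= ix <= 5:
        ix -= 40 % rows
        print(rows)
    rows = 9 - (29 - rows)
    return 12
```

ix = ix - (16 + 30)

Transformed code:
def mix(width, ix, rows):
    ix = ix - 13
    rows = rows * (width // width)
    if 7 <= ix:
        return ix
    for rows in width:
        ix = ix - (16 + 30)
        rows = rows[ix]
    for q in rows:
        log(width)
        if width <= 28:
            continue
    if rows >= ix <= 5:
        ix = ix - 40 % rows
        print(rows)
    rows = 9 - (29 - rows)
    return 12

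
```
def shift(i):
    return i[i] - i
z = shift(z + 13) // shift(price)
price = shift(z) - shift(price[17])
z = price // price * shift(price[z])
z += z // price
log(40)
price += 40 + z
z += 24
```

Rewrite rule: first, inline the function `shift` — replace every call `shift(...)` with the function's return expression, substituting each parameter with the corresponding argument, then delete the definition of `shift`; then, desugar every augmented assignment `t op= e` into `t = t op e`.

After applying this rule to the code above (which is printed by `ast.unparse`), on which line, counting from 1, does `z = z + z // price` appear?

Transformed code:
z = ((z + 13)[z + 13] - (z + 13)) // (price[price] - price)
price = z[z] - z - (price[17][price[17]] - price[17])
z = price // price * (price[z][price[z]] - price[z])
z = z + z // price
log(40)
price = price + (40 + z)
z = z + 24

4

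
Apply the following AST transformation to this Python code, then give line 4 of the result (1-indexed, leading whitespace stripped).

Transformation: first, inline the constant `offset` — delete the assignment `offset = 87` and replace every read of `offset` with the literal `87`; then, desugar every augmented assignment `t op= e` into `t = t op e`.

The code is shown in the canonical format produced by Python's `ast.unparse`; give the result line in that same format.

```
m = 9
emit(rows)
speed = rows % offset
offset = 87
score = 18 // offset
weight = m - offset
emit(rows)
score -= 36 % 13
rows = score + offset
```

Transformed code:
m = 9
emit(rows)
speed = rows % 87
score = 18 // 87
weight = m - 87
emit(rows)
score = score - 36 % 13
rows = score + 87

score = 18 // 87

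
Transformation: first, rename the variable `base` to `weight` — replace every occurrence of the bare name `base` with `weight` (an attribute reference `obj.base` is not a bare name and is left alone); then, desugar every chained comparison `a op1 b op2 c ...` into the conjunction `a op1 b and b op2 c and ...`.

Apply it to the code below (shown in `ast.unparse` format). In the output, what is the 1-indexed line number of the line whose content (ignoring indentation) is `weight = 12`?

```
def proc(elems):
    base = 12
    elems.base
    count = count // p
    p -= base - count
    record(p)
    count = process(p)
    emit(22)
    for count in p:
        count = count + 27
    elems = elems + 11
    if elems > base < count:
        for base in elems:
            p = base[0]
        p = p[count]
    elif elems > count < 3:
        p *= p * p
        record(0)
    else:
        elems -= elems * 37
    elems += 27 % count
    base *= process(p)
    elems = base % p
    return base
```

Transformed code:
def proc(elems):
    weight = 12
    elems.base
    count = count // p
    p -= weight - count
    record(p)
    count = process(p)
    emit(22)
    for count in p:
        count = count + 27
    elems = elems + 11
    if elems > weight and weight < count:
        for weight in elems:
            p = weight[0]
        p = p[count]
    elif elems > count and count < 3:
        p *= p * p
        record(0)
    else:
        elems -= elems * 37
    elems += 27 % count
    weight *= process(p)
    elems = weight % p
    return weight

2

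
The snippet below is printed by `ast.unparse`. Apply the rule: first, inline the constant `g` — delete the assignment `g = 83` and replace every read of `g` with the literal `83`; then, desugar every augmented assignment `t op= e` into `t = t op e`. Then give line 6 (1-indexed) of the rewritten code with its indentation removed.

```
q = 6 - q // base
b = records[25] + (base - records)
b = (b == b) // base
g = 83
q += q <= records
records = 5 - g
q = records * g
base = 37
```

q = records * 83

Transformed code:
q = 6 - q // base
b = records[25] + (base - records)
b = (b == b) // base
q = q + (q <= records)
records = 5 - 83
q = records * 83
base = 37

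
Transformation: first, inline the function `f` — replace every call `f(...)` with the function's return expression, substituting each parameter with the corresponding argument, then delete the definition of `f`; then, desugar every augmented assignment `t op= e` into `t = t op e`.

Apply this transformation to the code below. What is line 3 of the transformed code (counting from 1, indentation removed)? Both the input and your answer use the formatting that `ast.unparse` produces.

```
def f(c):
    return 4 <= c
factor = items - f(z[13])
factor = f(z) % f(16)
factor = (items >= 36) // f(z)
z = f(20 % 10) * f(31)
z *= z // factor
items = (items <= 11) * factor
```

Transformed code:
factor = items - (4 <= z[13])
factor = (4 <= z) % (4 <= 16)
factor = (items >= 36) // (4 <= z)
z = (4 <= 20 % 10) * (4 <= 31)
z = z * (z // factor)
items = (items <= 11) * factor

factor = (items >= 36) // (4 <= z)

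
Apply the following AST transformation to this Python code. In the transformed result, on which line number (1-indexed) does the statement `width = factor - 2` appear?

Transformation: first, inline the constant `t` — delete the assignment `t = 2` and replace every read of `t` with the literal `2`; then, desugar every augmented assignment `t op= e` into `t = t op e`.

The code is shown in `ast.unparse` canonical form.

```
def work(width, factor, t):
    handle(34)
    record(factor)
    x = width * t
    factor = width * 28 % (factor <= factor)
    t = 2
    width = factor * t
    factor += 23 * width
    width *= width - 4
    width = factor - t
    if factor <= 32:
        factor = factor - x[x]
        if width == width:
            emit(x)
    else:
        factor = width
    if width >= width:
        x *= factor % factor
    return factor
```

9

Transformed code:
def work(width, factor, t):
    handle(34)
    record(factor)
    x = width * 2
    factor = width * 28 % (factor <= factor)
    width = factor * 2
    factor = factor + 23 * width
    width = width * (width - 4)
    width = factor - 2
    if factor <= 32:
        factor = factor - x[x]
        if width == width:
            emit(x)
    else:
        factor = width
    if width >= width:
        x = x * (factor % factor)
    return factor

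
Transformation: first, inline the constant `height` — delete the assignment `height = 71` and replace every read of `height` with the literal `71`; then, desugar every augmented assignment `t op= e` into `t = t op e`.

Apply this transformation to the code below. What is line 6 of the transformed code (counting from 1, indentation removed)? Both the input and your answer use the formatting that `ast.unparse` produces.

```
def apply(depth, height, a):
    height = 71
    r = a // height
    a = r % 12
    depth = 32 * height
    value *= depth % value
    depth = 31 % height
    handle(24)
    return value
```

depth = 31 % 71

Transformed code:
def apply(depth, height, a):
    r = a // 71
    a = r % 12
    depth = 32 * 71
    value = value * (depth % value)
    depth = 31 % 71
    handle(24)
    return value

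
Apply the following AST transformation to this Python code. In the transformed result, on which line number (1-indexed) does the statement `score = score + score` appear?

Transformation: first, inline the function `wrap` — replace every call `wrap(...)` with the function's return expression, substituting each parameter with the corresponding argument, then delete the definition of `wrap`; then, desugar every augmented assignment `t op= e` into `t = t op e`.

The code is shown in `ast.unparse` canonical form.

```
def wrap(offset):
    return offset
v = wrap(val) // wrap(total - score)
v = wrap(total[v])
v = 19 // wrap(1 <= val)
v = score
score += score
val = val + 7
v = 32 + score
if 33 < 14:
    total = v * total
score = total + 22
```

Transformed code:
v = val // (total - score)
v = total[v]
v = 19 // (1 <= val)
v = score
score = score + score
val = val + 7
v = 32 + score
if 33 < 14:
    total = v * total
score = total + 22

5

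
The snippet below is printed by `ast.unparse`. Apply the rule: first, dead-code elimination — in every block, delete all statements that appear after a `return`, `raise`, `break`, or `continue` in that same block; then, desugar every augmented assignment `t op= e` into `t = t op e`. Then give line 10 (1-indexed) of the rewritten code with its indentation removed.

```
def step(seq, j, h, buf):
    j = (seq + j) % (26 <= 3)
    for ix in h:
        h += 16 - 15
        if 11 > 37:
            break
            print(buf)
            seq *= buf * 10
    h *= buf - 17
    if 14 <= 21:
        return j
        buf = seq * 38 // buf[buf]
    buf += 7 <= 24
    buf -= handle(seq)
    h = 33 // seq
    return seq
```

Transformed code:
def step(seq, j, h, buf):
    j = (seq + j) % (26 <= 3)
    for ix in h:
        h = h + (16 - 15)
        if 11 > 37:
            break
    h = h * (buf - 17)
    if 14 <= 21:
        return j
    buf = buf + (7 <= 24)
    buf = buf - handle(seq)
    h = 33 // seq
    return seq

buf = buf + (7 <= 24)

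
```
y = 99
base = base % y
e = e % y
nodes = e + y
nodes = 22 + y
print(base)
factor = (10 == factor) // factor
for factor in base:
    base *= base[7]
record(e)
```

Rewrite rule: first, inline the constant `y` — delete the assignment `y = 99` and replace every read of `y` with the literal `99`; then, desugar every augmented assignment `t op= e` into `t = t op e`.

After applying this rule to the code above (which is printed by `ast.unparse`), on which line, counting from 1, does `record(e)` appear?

9

Transformed code:
base = base % 99
e = e % 99
nodes = e + 99
nodes = 22 + 99
print(base)
factor = (10 == factor) // factor
for factor in base:
    base = base * base[7]
record(e)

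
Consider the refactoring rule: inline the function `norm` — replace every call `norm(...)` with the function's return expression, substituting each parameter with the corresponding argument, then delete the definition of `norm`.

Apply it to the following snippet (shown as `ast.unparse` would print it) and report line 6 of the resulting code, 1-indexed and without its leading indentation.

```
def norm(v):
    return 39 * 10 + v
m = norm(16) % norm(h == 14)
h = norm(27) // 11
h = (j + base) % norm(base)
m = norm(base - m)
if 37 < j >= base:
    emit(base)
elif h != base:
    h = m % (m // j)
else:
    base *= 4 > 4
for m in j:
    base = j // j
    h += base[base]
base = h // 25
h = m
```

emit(base)

Transformed code:
m = (39 * 10 + 16) % (39 * 10 + (h == 14))
h = (39 * 10 + 27) // 11
h = (j + base) % (39 * 10 + base)
m = 39 * 10 + (base - m)
if 37 < j >= base:
    emit(base)
elif h != base:
    h = m % (m // j)
else:
    base *= 4 > 4
for m in j:
    base = j // j
    h += base[base]
base = h // 25
h = m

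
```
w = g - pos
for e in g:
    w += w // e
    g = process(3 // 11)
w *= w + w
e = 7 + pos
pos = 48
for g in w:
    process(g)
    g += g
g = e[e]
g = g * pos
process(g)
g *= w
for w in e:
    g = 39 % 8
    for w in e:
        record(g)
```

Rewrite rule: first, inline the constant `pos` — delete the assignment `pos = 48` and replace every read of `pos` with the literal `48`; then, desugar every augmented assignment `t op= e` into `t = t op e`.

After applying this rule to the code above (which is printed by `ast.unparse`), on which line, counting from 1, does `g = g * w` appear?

13

Transformed code:
w = g - 48
for e in g:
    w = w + w // e
    g = process(3 // 11)
w = w * (w + w)
e = 7 + 48
for g in w:
    process(g)
    g = g + g
g = e[e]
g = g * 48
process(g)
g = g * w
for w in e:
    g = 39 % 8
    for w in e:
        record(g)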